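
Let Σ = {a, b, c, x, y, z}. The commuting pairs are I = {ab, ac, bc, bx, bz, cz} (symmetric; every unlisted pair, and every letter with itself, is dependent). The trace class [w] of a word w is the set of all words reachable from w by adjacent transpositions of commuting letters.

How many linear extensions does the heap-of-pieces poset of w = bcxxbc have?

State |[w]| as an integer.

15

0(b) covers ∅
1(c) covers ∅
2(x) covers 1:c
3(x) covers 2:x
4(b) covers 0:b
5(c) covers 3:x
floor of heap: 0:b, 1:c
completions by unplaced set U, small U first (add the entries for U minus each lowest piece of U):
  |U|=1: {4}:1  {5}:1
  |U|=2: {0,4}:1  {3,5}:1  {4,5}:2
  |U|=3: {0,4,5}:3  {2,3,5}:1  {3,4,5}:3
  |U|=4: {0,3,4,5}:6  {1,2,3,5}:1  {2,3,4,5}:4
  start at 0(b): 5
  start at 1(c): 10
sum over floor = 15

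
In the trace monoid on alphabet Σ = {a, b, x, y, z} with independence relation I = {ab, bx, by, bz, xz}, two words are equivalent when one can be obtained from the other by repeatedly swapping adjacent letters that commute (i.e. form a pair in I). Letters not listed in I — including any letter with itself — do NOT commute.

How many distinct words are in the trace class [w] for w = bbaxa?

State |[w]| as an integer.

10

drop 0:b onto floor
drop 1:b onto {0:b}
drop 2:a onto floor
drop 3:x onto {2:a}
drop 4:a onto {3:x}
ground layer = {0:b, 2:a}
drop-orders for the pieces not yet dropped (sum over which currently-grounded one goes next):
  1 to go: {1} 1  {4} 1
  2 to go: {0,1} 1  {1,4} 2  {3,4} 1
  3 to go: {0,1,4} 3  {1,3,4} 3  {2,3,4} 1
  if 0:b drops first: 4 orders
  if 2:a drops first: 6 orders
heap linearizations: 10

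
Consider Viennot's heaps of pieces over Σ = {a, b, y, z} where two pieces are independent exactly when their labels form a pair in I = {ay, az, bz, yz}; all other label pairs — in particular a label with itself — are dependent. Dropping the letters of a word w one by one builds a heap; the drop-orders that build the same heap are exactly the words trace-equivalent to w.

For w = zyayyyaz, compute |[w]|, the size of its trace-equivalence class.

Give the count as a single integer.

piece 0:z — minimal
piece 1:y — minimal
piece 2:a — minimal
piece 3:y rests on {1:y}
piece 4:y rests on {3:y}
piece 5:y rests on {4:y}
piece 6:a rests on {2:a}
piece 7:z rests on {0:z}
minimal pieces: {0:z, 1:y, 2:a}
ways to finish when only these pieces remain (= sum over removing one remaining piece with nothing left below it):
  1 left: {5}→1  {6}→1  {7}→1
  2 left: {0,7}→1  {2,6}→1  {4,5}→1  {5,6}→2  {5,7}→2  {6,7}→2
  3 left: {0,5,7}→3  {0,6,7}→3  {2,5,6}→3  {2,6,7}→3  {3,4,5}→1  {4,5,6}→3  {4,5,7}→3  {5,6,7}→6
  4 left: {0,2,6,7}→6  {0,4,5,7}→6  {0,5,6,7}→12  {1,3,4,5}→1  {2,4,5,6}→6  {2,5,6,7}→12  {3,4,5,6}→4  {3,4,5,7}→4  {4,5,6,7}→12
  5 left: {0,2,5,6,7}→30  {0,3,4,5,7}→10  {0,4,5,6,7}→30  {1,3,4,5,6}→5  {1,3,4,5,7}→5  {2,3,4,5,6}→10  {2,4,5,6,7}→30  {3,4,5,6,7}→20
  6 left: {0,1,3,4,5,7}→15  {0,2,4,5,6,7}→90  {0,3,4,5,6,7}→60  {1,2,3,4,5,6}→15  {1,3,4,5,6,7}→30  {2,3,4,5,6,7}→60
  placing 0:z first → 105 extensions
  placing 1:y first → 210 extensions
  placing 2:a first → 105 extensions
total linear extensions = 420

420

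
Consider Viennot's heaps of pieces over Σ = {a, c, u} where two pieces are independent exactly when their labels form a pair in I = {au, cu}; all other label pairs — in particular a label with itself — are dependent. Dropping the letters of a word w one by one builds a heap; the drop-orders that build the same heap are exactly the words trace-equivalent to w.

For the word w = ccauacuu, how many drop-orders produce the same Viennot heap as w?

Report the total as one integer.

56

piece 0:c — minimal
piece 1:c rests on {0:c}
piece 2:a rests on {1:c}
piece 3:u — minimal
piece 4:a rests on {2:a}
piece 5:c rests on {4:a}
piece 6:u rests on {3:u}
piece 7:u rests on {6:u}
minimal pieces: {0:c, 3:u}
ways to finish when only these pieces remain (= sum over removing one remaining piece with nothing left below it):
  1 left: {5}→1  {7}→1
  2 left: {4,5}→1  {5,7}→2  {6,7}→1
  3 left: {2,4,5}→1  {3,6,7}→1  {4,5,7}→3  {5,6,7}→3
  4 left: {1,2,4,5}→1  {2,4,5,7}→4  {3,5,6,7}→4  {4,5,6,7}→6
  5 left: {0,1,2,4,5}→1  {1,2,4,5,7}→5  {2,4,5,6,7}→10  {3,4,5,6,7}→10
  6 left: {0,1,2,4,5,7}→6  {1,2,4,5,6,7}→15  {2,3,4,5,6,7}→20
  placing 0:c first → 35 extensions
  placing 3:u first → 21 extensions
total linear extensions = 56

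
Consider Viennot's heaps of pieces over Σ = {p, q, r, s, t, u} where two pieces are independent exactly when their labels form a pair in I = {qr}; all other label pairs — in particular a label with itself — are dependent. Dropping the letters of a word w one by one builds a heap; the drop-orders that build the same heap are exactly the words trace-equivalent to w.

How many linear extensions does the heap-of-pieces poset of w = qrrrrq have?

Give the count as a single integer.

drop 0:q onto floor
drop 1:r onto floor
drop 2:r onto {1:r}
drop 3:r onto {2:r}
drop 4:r onto {3:r}
drop 5:q onto {0:q}
ground layer = {0:q, 1:r}
drop-orders for the pieces not yet dropped (sum over which currently-grounded one goes next):
  1 to go: {4} 1  {5} 1
  2 to go: {0,5} 1  {3,4} 1  {4,5} 2
  3 to go: {0,4,5} 3  {2,3,4} 1  {3,4,5} 3
  4 to go: {0,3,4,5} 6  {1,2,3,4} 1  {2,3,4,5} 4
  if 0:q drops first: 5 orders
  if 1:r drops first: 10 orders
heap linearizations: 15

15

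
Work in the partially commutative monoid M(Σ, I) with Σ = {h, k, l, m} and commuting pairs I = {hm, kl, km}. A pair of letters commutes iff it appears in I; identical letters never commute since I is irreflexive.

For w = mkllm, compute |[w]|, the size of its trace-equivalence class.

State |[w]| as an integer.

5

drop 0:m onto floor
drop 1:k onto floor
drop 2:l onto {0:m}
drop 3:l onto {2:l}
drop 4:m onto {3:l}
ground layer = {0:m, 1:k}
drop-orders for the pieces not yet dropped (sum over which currently-grounded one goes next):
  1 to go: {1} 1  {4} 1
  2 to go: {1,4} 2  {3,4} 1
  3 to go: {1,3,4} 3  {2,3,4} 1
  if 0:m drops first: 4 orders
  if 1:k drops first: 1 orders
heap linearizations: 5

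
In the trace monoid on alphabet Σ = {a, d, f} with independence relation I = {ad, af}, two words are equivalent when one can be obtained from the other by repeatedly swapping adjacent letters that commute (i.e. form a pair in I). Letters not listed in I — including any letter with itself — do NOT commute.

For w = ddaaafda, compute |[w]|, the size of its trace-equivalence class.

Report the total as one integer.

0(d) covers ∅
1(d) covers 0:d
2(a) covers ∅
3(a) covers 2:a
4(a) covers 3:a
5(f) covers 1:d
6(d) covers 5:f
7(a) covers 4:a
floor of heap: 0:d, 2:a
completions by unplaced set U, small U first (add the entries for U minus each lowest piece of U):
  |U|=1: {6}:1  {7}:1
  |U|=2: {4,7}:1  {5,6}:1  {6,7}:2
  |U|=3: {1,5,6}:1  {3,4,7}:1  {4,6,7}:3  {5,6,7}:3
  |U|=4: {0,1,5,6}:1  {1,5,6,7}:4  {2,3,4,7}:1  {3,4,6,7}:4  {4,5,6,7}:6
  |U|=5: {0,1,5,6,7}:5  {1,4,5,6,7}:10  {2,3,4,6,7}:5  {3,4,5,6,7}:10
  |U|=6: {0,1,4,5,6,7}:15  {1,3,4,5,6,7}:20  {2,3,4,5,6,7}:15
  start at 0(d): 35
  start at 2(a): 35
sum over floor = 70

70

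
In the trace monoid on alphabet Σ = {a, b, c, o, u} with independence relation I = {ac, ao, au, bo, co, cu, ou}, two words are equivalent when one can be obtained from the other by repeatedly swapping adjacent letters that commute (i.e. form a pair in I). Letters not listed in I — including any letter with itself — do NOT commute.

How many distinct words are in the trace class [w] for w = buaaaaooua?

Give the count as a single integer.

drop 0:b onto floor
drop 1:u onto {0:b}
drop 2:a onto {0:b}
drop 3:a onto {2:a}
drop 4:a onto {3:a}
drop 5:a onto {4:a}
drop 6:o onto floor
drop 7:o onto {6:o}
drop 8:u onto {1:u}
drop 9:a onto {5:a}
ground layer = {0:b, 6:o}
drop-orders for the pieces not yet dropped (sum over which currently-grounded one goes next):
  1 to go: {7} 1  {8} 1  {9} 1
  2 to go: {1,8} 1  {5,9} 1  {6,7} 1  {7,8} 2  {7,9} 2  {8,9} 2
  3 to go: {1,7,8} 3  {1,8,9} 3  {4,5,9} 1  {5,7,9} 3  {5,8,9} 3  {6,7,8} 3  {6,7,9} 3  {7,8,9} 6
  4 to go: {1,5,8,9} 6  {1,6,7,8} 6  {1,7,8,9} 12  {3,4,5,9} 1  {4,5,7,9} 4  {4,5,8,9} 4  {5,6,7,9} 6  {5,7,8,9} 12  {6,7,8,9} 12
  5 to go: {1,4,5,8,9} 10  {1,5,7,8,9} 30  {1,6,7,8,9} 30  {2,3,4,5,9} 1  {3,4,5,7,9} 5  {3,4,5,8,9} 5  {4,5,6,7,9} 10  {4,5,7,8,9} 20  {5,6,7,8,9} 30
  6 to go: {1,3,4,5,8,9} 15  {1,4,5,7,8,9} 60  {1,5,6,7,8,9} 90  {2,3,4,5,7,9} 6  {2,3,4,5,8,9} 6  {3,4,5,6,7,9} 15  {3,4,5,7,8,9} 30  {4,5,6,7,8,9} 60
  7 to go: {1,2,3,4,5,8,9} 21  {1,3,4,5,7,8,9} 105  {1,4,5,6,7,8,9} 210  {2,3,4,5,6,7,9} 21  {2,3,4,5,7,8,9} 42  {3,4,5,6,7,8,9} 105
  8 to go: {0,1,2,3,4,5,8,9} 21  {1,2,3,4,5,7,8,9} 168  {1,3,4,5,6,7,8,9} 420  {2,3,4,5,6,7,8,9} 168
  if 0:b drops first: 756 orders
  if 6:o drops first: 189 orders
heap linearizations: 945

945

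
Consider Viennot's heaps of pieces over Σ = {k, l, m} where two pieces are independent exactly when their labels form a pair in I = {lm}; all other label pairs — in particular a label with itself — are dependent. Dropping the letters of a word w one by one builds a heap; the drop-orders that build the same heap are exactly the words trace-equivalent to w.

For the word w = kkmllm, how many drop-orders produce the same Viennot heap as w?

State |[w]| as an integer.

6

#0=k has no predecessor
#1=k depends on [0:k]
#2=m depends on [1:k]
#3=l depends on [1:k]
#4=l depends on [3:l]
#5=m depends on [2:m]
sources: [0:k]
N(rest) = Σ N(rest − s) over sources s of rest; N(one piece) = 1:
  size 1 → [4]=1  [5]=1
  size 2 → [2,5]=1  [3,4]=1  [4,5]=2
  size 3 → [2,4,5]=3  [3,4,5]=3
  size 4 → [2,3,4,5]=6
  first=0(k) contributes 6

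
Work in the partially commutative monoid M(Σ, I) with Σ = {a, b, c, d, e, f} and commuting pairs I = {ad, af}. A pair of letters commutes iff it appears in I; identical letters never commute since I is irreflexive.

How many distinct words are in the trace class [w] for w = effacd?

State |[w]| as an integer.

3

drop 0:e onto floor
drop 1:f onto {0:e}
drop 2:f onto {1:f}
drop 3:a onto {0:e}
drop 4:c onto {2:f, 3:a}
drop 5:d onto {4:c}
ground layer = {0:e}
drop-orders for the pieces not yet dropped (sum over which currently-grounded one goes next):
  1 to go: {5} 1
  2 to go: {4,5} 1
  3 to go: {2,4,5} 1  {3,4,5} 1
  4 to go: {1,2,4,5} 1  {2,3,4,5} 2
  if 0:e drops first: 3 orders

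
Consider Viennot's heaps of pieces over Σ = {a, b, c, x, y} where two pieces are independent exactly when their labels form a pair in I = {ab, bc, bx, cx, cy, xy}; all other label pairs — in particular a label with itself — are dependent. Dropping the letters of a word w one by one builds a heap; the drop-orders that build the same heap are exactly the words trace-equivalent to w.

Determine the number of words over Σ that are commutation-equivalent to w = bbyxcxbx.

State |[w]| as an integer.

#0=b has no predecessor
#1=b depends on [0:b]
#2=y depends on [1:b]
#3=x has no predecessor
#4=c has no predecessor
#5=x depends on [3:x]
#6=b depends on [2:y]
#7=x depends on [5:x]
sources: [0:b, 3:x, 4:c]
N(rest) = Σ N(rest − s) over sources s of rest; N(one piece) = 1:
  size 1 → [4]=1  [6]=1  [7]=1
  size 2 → [2,6]=1  [4,6]=2  [4,7]=2  [5,7]=1  [6,7]=2
  size 3 → [1,2,6]=1  [2,4,6]=3  [2,6,7]=3  [3,5,7]=1  [4,5,7]=3  [4,6,7]=6  [5,6,7]=3
  size 4 → [0,1,2,6]=1  [1,2,4,6]=4  [1,2,6,7]=4  [2,4,6,7]=12  [2,5,6,7]=6  [3,4,5,7]=4  [3,5,6,7]=4  [4,5,6,7]=12
  size 5 → [0,1,2,4,6]=5  [0,1,2,6,7]=5  [1,2,4,6,7]=20  [1,2,5,6,7]=10  [2,3,5,6,7]=10  [2,4,5,6,7]=30  [3,4,5,6,7]=20
  size 6 → [0,1,2,4,6,7]=30  [0,1,2,5,6,7]=15  [1,2,3,5,6,7]=20  [1,2,4,5,6,7]=60  [2,3,4,5,6,7]=60
  first=0(b) contributes 140
  first=3(x) contributes 105
  first=4(c) contributes 35
|[w]| = 280

280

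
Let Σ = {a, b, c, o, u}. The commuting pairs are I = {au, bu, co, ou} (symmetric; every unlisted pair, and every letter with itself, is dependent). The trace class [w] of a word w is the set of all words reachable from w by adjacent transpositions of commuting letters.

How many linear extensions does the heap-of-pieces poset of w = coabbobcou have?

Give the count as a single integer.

6

#0=c has no predecessor
#1=o has no predecessor
#2=a depends on [0:c, 1:o]
#3=b depends on [2:a]
#4=b depends on [3:b]
#5=o depends on [4:b]
#6=b depends on [5:o]
#7=c depends on [6:b]
#8=o depends on [6:b]
#9=u depends on [7:c]
sources: [0:c, 1:o]
N(rest) = Σ N(rest − s) over sources s of rest; N(one piece) = 1:
  size 1 → [8]=1  [9]=1
  size 2 → [7,9]=1  [8,9]=2
  size 3 → [7,8,9]=3
  size 4 → [6,7,8,9]=3
  size 5 → [5,6,7,8,9]=3
  size 6 → [4,5,6,7,8,9]=3
  size 7 → [3,4,5,6,7,8,9]=3
  size 8 → [2,3,4,5,6,7,8,9]=3
  first=0(c) contributes 3
  first=1(o) contributes 3
|[w]| = 6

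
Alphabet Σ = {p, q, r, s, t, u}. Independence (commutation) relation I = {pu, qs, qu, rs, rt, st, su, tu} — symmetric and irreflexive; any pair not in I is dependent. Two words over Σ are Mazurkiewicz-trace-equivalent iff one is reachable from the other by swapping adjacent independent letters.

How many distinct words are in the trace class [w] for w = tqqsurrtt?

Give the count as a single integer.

252

drop 0:t onto floor
drop 1:q onto {0:t}
drop 2:q onto {1:q}
drop 3:s onto floor
drop 4:u onto floor
drop 5:r onto {2:q, 4:u}
drop 6:r onto {5:r}
drop 7:t onto {2:q}
drop 8:t onto {7:t}
ground layer = {0:t, 3:s, 4:u}
drop-orders for the pieces not yet dropped (sum over which currently-grounded one goes next):
  1 to go: {3} 1  {6} 1  {8} 1
  2 to go: {3,6} 2  {3,8} 2  {5,6} 1  {6,8} 2  {7,8} 1
  3 to go: {3,5,6} 3  {3,6,8} 6  {3,7,8} 3  {4,5,6} 1  {5,6,8} 3  {6,7,8} 3
  4 to go: {3,4,5,6} 4  {3,5,6,8} 12  {3,6,7,8} 12  {4,5,6,8} 4  {5,6,7,8} 6
  5 to go: {2,5,6,7,8} 6  {3,4,5,6,8} 20  {3,5,6,7,8} 30  {4,5,6,7,8} 10
  6 to go: {1,2,5,6,7,8} 6  {2,3,5,6,7,8} 36  {2,4,5,6,7,8} 16  {3,4,5,6,7,8} 60
  7 to go: {0,1,2,5,6,7,8} 6  {1,2,3,5,6,7,8} 42  {1,2,4,5,6,7,8} 22  {2,3,4,5,6,7,8} 112
  if 0:t drops first: 176 orders
  if 3:s drops first: 28 orders
  if 4:u drops first: 48 orders
heap linearizations: 252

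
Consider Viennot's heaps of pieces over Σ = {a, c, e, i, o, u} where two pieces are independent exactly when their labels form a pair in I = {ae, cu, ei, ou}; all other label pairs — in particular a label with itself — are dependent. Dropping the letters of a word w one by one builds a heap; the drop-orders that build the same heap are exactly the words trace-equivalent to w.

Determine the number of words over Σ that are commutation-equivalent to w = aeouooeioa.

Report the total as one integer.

16

#0=a has no predecessor
#1=e has no predecessor
#2=o depends on [0:a, 1:e]
#3=u depends on [0:a, 1:e]
#4=o depends on [2:o]
#5=o depends on [4:o]
#6=e depends on [3:u, 5:o]
#7=i depends on [3:u, 5:o]
#8=o depends on [6:e, 7:i]
#9=a depends on [8:o]
sources: [0:a, 1:e]
N(rest) = Σ N(rest − s) over sources s of rest; N(one piece) = 1:
  size 1 → [9]=1
  size 2 → [8,9]=1
  size 3 → [6,8,9]=1  [7,8,9]=1
  size 4 → [6,7,8,9]=2
  size 5 → [3,6,7,8,9]=2  [5,6,7,8,9]=2
  size 6 → [3,5,6,7,8,9]=4  [4,5,6,7,8,9]=2
  size 7 → [2,4,5,6,7,8,9]=2  [3,4,5,6,7,8,9]=6
  size 8 → [2,3,4,5,6,7,8,9]=8
  first=0(a) contributes 8
  first=1(e) contributes 8
|[w]| = 16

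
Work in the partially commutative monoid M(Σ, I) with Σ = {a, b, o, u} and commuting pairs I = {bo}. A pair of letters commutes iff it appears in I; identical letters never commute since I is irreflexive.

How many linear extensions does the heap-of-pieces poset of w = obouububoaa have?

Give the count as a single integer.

6

piece 0:o — minimal
piece 1:b — minimal
piece 2:o rests on {0:o}
piece 3:u rests on {1:b, 2:o}
piece 4:u rests on {3:u}
piece 5:b rests on {4:u}
piece 6:u rests on {5:b}
piece 7:b rests on {6:u}
piece 8:o rests on {6:u}
piece 9:a rests on {7:b, 8:o}
piece 10:a rests on {9:a}
minimal pieces: {0:o, 1:b}
ways to finish when only these pieces remain (= sum over removing one remaining piece with nothing left below it):
  1 left: {10}→1
  2 left: {9,10}→1
  3 left: {7,9,10}→1  {8,9,10}→1
  4 left: {7,8,9,10}→2
  5 left: {6,7,8,9,10}→2
  6 left: {5,6,7,8,9,10}→2
  7 left: {4,5,6,7,8,9,10}→2
  8 left: {3,4,5,6,7,8,9,10}→2
  9 left: {1,3,4,5,6,7,8,9,10}→2  {2,3,4,5,6,7,8,9,10}→2
  placing 0:o first → 4 extensions
  placing 1:b first → 2 extensions
total linear extensions = 6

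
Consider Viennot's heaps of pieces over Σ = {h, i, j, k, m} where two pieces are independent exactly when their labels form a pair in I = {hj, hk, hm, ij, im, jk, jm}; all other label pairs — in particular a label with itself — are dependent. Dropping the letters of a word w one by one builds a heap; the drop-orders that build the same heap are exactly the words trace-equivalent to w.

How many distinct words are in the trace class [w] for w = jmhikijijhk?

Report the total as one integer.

0(j) covers ∅
1(m) covers ∅
2(h) covers ∅
3(i) covers 2:h
4(k) covers 1:m, 3:i
5(i) covers 4:k
6(j) covers 0:j
7(i) covers 5:i
8(j) covers 6:j
9(h) covers 7:i
10(k) covers 7:i
floor of heap: 0:j, 1:m, 2:h
completions by unplaced set U, small U first (add the entries for U minus each lowest piece of U):
  |U|=1: {8}:1  {9}:1  {10}:1
  |U|=2: {6,8}:1  {8,9}:2  {8,10}:2  {9,10}:2
  |U|=3: {0,6,8}:1  {6,8,9}:3  {6,8,10}:3  {7,9,10}:2  {8,9,10}:6
  |U|=4: {0,6,8,9}:4  {0,6,8,10}:4  {5,7,9,10}:2  {6,8,9,10}:12  {7,8,9,10}:8
  |U|=5: {0,6,8,9,10}:20  {4,5,7,9,10}:2  {5,7,8,9,10}:10  {6,7,8,9,10}:20
  |U|=6: {0,6,7,8,9,10}:40  {1,4,5,7,9,10}:2  {3,4,5,7,9,10}:2  {4,5,7,8,9,10}:12  {5,6,7,8,9,10}:30
  |U|=7: {0,5,6,7,8,9,10}:70  {1,3,4,5,7,9,10}:4  {1,4,5,7,8,9,10}:14  {2,3,4,5,7,9,10}:2  {3,4,5,7,8,9,10}:14  {4,5,6,7,8,9,10}:42
  |U|=8: {0,4,5,6,7,8,9,10}:112  {1,2,3,4,5,7,9,10}:6  {1,3,4,5,7,8,9,10}:32  {1,4,5,6,7,8,9,10}:56  {2,3,4,5,7,8,9,10}:16  {3,4,5,6,7,8,9,10}:56
  |U|=9: {0,1,4,5,6,7,8,9,10}:168  {0,3,4,5,6,7,8,9,10}:168  {1,2,3,4,5,7,8,9,10}:54  {1,3,4,5,6,7,8,9,10}:144  {2,3,4,5,6,7,8,9,10}:72
  start at 0(j): 270
  start at 1(m): 240
  start at 2(h): 480
sum over floor = 990

990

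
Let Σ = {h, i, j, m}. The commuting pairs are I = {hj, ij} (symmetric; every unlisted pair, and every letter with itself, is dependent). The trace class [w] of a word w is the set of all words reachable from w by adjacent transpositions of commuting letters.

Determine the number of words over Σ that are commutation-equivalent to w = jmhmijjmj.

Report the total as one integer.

3

#0=j has no predecessor
#1=m depends on [0:j]
#2=h depends on [1:m]
#3=m depends on [2:h]
#4=i depends on [3:m]
#5=j depends on [3:m]
#6=j depends on [5:j]
#7=m depends on [4:i, 6:j]
#8=j depends on [7:m]
sources: [0:j]
N(rest) = Σ N(rest − s) over sources s of rest; N(one piece) = 1:
  size 1 → [8]=1
  size 2 → [7,8]=1
  size 3 → [4,7,8]=1  [6,7,8]=1
  size 4 → [4,6,7,8]=2  [5,6,7,8]=1
  size 5 → [4,5,6,7,8]=3
  size 6 → [3,4,5,6,7,8]=3
  size 7 → [2,3,4,5,6,7,8]=3
  first=0(j) contributes 3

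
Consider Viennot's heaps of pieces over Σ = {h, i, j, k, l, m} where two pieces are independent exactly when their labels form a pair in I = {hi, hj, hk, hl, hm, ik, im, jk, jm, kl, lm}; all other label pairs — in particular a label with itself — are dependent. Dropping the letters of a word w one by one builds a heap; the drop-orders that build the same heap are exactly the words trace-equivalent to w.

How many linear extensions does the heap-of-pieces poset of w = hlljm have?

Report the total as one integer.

0(h) covers ∅
1(l) covers ∅
2(l) covers 1:l
3(j) covers 2:l
4(m) covers ∅
floor of heap: 0:h, 1:l, 4:m
completions by unplaced set U, small U first (add the entries for U minus each lowest piece of U):
  |U|=1: {0}:1  {3}:1  {4}:1
  |U|=2: {0,3}:2  {0,4}:2  {2,3}:1  {3,4}:2
  |U|=3: {0,2,3}:3  {0,3,4}:6  {1,2,3}:1  {2,3,4}:3
  start at 0(h): 4
  start at 1(l): 12
  start at 4(m): 4
sum over floor = 20

20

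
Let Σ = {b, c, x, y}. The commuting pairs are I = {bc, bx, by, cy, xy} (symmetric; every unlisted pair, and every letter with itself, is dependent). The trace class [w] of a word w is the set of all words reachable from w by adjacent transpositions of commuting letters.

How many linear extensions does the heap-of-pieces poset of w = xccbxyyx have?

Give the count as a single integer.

#0=x has no predecessor
#1=c depends on [0:x]
#2=c depends on [1:c]
#3=b has no predecessor
#4=x depends on [2:c]
#5=y has no predecessor
#6=y depends on [5:y]
#7=x depends on [4:x]
sources: [0:x, 3:b, 5:y]
N(rest) = Σ N(rest − s) over sources s of rest; N(one piece) = 1:
  size 1 → [3]=1  [6]=1  [7]=1
  size 2 → [3,6]=2  [3,7]=2  [4,7]=1  [5,6]=1  [6,7]=2
  size 3 → [2,4,7]=1  [3,4,7]=3  [3,5,6]=3  [3,6,7]=6  [4,6,7]=3  [5,6,7]=3
  size 4 → [1,2,4,7]=1  [2,3,4,7]=4  [2,4,6,7]=4  [3,4,6,7]=12  [3,5,6,7]=12  [4,5,6,7]=6
  size 5 → [0,1,2,4,7]=1  [1,2,3,4,7]=5  [1,2,4,6,7]=5  [2,3,4,6,7]=20  [2,4,5,6,7]=10  [3,4,5,6,7]=30
  size 6 → [0,1,2,3,4,7]=6  [0,1,2,4,6,7]=6  [1,2,3,4,6,7]=30  [1,2,4,5,6,7]=15  [2,3,4,5,6,7]=60
  first=0(x) contributes 105
  first=3(b) contributes 21
  first=5(y) contributes 42
|[w]| = 168

168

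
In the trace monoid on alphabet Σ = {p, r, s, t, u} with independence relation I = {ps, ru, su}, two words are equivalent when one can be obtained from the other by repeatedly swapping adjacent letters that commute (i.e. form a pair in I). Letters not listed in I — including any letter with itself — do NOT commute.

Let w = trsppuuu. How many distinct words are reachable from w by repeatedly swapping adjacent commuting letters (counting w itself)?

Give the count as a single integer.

6

#0=t has no predecessor
#1=r depends on [0:t]
#2=s depends on [1:r]
#3=p depends on [1:r]
#4=p depends on [3:p]
#5=u depends on [4:p]
#6=u depends on [5:u]
#7=u depends on [6:u]
sources: [0:t]
N(rest) = Σ N(rest − s) over sources s of rest; N(one piece) = 1:
  size 1 → [2]=1  [7]=1
  size 2 → [2,7]=2  [6,7]=1
  size 3 → [2,6,7]=3  [5,6,7]=1
  size 4 → [2,5,6,7]=4  [4,5,6,7]=1
  size 5 → [2,4,5,6,7]=5  [3,4,5,6,7]=1
  size 6 → [2,3,4,5,6,7]=6
  first=0(t) contributes 6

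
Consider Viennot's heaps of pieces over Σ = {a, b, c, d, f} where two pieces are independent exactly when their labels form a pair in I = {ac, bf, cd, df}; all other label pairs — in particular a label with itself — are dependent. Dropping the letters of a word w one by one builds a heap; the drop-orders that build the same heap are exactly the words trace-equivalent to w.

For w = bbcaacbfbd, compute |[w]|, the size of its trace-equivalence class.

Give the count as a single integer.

0(b) covers ∅
1(b) covers 0:b
2(c) covers 1:b
3(a) covers 1:b
4(a) covers 3:a
5(c) covers 2:c
6(b) covers 4:a, 5:c
7(f) covers 4:a, 5:c
8(b) covers 6:b
9(d) covers 8:b
floor of heap: 0:b
completions by unplaced set U, small U first (add the entries for U minus each lowest piece of U):
  |U|=1: {7}:1  {9}:1
  |U|=2: {7,9}:2  {8,9}:1
  |U|=3: {6,8,9}:1  {7,8,9}:3
  |U|=4: {6,7,8,9}:4
  |U|=5: {4,6,7,8,9}:4  {5,6,7,8,9}:4
  |U|=6: {2,5,6,7,8,9}:4  {3,4,6,7,8,9}:4  {4,5,6,7,8,9}:8
  |U|=7: {2,4,5,6,7,8,9}:12  {3,4,5,6,7,8,9}:12
  |U|=8: {2,3,4,5,6,7,8,9}:24
  start at 0(b): 24

24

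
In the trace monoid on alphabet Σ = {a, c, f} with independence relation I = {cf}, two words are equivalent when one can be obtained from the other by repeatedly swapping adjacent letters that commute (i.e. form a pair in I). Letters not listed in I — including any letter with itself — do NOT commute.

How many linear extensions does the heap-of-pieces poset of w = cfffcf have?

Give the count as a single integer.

15

0(c) covers ∅
1(f) covers ∅
2(f) covers 1:f
3(f) covers 2:f
4(c) covers 0:c
5(f) covers 3:f
floor of heap: 0:c, 1:f
completions by unplaced set U, small U first (add the entries for U minus each lowest piece of U):
  |U|=1: {4}:1  {5}:1
  |U|=2: {0,4}:1  {3,5}:1  {4,5}:2
  |U|=3: {0,4,5}:3  {2,3,5}:1  {3,4,5}:3
  |U|=4: {0,3,4,5}:6  {1,2,3,5}:1  {2,3,4,5}:4
  start at 0(c): 5
  start at 1(f): 10
sum over floor = 15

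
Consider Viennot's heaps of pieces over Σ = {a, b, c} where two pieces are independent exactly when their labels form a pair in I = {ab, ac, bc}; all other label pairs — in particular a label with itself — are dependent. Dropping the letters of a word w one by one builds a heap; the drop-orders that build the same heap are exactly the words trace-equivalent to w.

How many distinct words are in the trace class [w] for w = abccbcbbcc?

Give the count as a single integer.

drop 0:a onto floor
drop 1:b onto floor
drop 2:c onto floor
drop 3:c onto {2:c}
drop 4:b onto {1:b}
drop 5:c onto {3:c}
drop 6:b onto {4:b}
drop 7:b onto {6:b}
drop 8:c onto {5:c}
drop 9:c onto {8:c}
ground layer = {0:a, 1:b, 2:c}
drop-orders for the pieces not yet dropped (sum over which currently-grounded one goes next):
  1 to go: {0} 1  {7} 1  {9} 1
  2 to go: {0,7} 2  {0,9} 2  {6,7} 1  {7,9} 2  {8,9} 1
  3 to go: {0,6,7} 3  {0,7,9} 6  {0,8,9} 3  {4,6,7} 1  {5,8,9} 1  {6,7,9} 3  {7,8,9} 3
  4 to go: {0,4,6,7} 4  {0,5,8,9} 4  {0,6,7,9} 12  {0,7,8,9} 12  {1,4,6,7} 1  {3,5,8,9} 1  {4,6,7,9} 4  {5,7,8,9} 4  {6,7,8,9} 6
  5 to go: {0,1,4,6,7} 5  {0,3,5,8,9} 5  {0,4,6,7,9} 20  {0,5,7,8,9} 20  {0,6,7,8,9} 30  {1,4,6,7,9} 5  {2,3,5,8,9} 1  {3,5,7,8,9} 5  {4,6,7,8,9} 10  {5,6,7,8,9} 10
  6 to go: {0,1,4,6,7,9} 30  {0,2,3,5,8,9} 6  {0,3,5,7,8,9} 30  {0,4,6,7,8,9} 60  {0,5,6,7,8,9} 60  {1,4,6,7,8,9} 15  {2,3,5,7,8,9} 6  {3,5,6,7,8,9} 15  {4,5,6,7,8,9} 20
  7 to go: {0,1,4,6,7,8,9} 105  {0,2,3,5,7,8,9} 42  {0,3,5,6,7,8,9} 105  {0,4,5,6,7,8,9} 140  {1,4,5,6,7,8,9} 35  {2,3,5,6,7,8,9} 21  {3,4,5,6,7,8,9} 35
  8 to go: {0,1,4,5,6,7,8,9} 280  {0,2,3,5,6,7,8,9} 168  {0,3,4,5,6,7,8,9} 280  {1,3,4,5,6,7,8,9} 70  {2,3,4,5,6,7,8,9} 56
  if 0:a drops first: 126 orders
  if 1:b drops first: 504 orders
  if 2:c drops first: 630 orders
heap linearizations: 1260

1260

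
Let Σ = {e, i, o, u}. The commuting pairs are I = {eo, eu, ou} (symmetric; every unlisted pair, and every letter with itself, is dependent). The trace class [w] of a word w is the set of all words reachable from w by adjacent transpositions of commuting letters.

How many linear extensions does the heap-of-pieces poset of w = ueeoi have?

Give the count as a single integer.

12

0(u) covers ∅
1(e) covers ∅
2(e) covers 1:e
3(o) covers ∅
4(i) covers 0:u, 2:e, 3:o
floor of heap: 0:u, 1:e, 3:o
completions by unplaced set U, small U first (add the entries for U minus each lowest piece of U):
  |U|=1: {4}:1
  |U|=2: {0,4}:1  {2,4}:1  {3,4}:1
  |U|=3: {0,2,4}:2  {0,3,4}:2  {1,2,4}:1  {2,3,4}:2
  start at 0(u): 3
  start at 1(e): 6
  start at 3(o): 3
sum over floor = 12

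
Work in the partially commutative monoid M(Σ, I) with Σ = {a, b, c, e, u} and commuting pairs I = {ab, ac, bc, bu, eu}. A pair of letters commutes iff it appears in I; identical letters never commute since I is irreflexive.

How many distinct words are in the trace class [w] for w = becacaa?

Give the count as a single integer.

piece 0:b — minimal
piece 1:e rests on {0:b}
piece 2:c rests on {1:e}
piece 3:a rests on {1:e}
piece 4:c rests on {2:c}
piece 5:a rests on {3:a}
piece 6:a rests on {5:a}
minimal pieces: {0:b}
ways to finish when only these pieces remain (= sum over removing one remaining piece with nothing left below it):
  1 left: {4}→1  {6}→1
  2 left: {2,4}→1  {4,6}→2  {5,6}→1
  3 left: {2,4,6}→3  {3,5,6}→1  {4,5,6}→3
  4 left: {2,4,5,6}→6  {3,4,5,6}→4
  5 left: {2,3,4,5,6}→10
  placing 0:b first → 10 extensions

10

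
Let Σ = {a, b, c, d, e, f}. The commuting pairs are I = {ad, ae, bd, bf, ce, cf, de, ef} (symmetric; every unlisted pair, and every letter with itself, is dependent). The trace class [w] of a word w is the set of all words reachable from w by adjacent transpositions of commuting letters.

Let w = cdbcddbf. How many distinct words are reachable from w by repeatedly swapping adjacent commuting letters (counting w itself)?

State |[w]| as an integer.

piece 0:c — minimal
piece 1:d rests on {0:c}
piece 2:b rests on {0:c}
piece 3:c rests on {1:d, 2:b}
piece 4:d rests on {3:c}
piece 5:d rests on {4:d}
piece 6:b rests on {3:c}
piece 7:f rests on {5:d}
minimal pieces: {0:c}
ways to finish when only these pieces remain (= sum over removing one remaining piece with nothing left below it):
  1 left: {6}→1  {7}→1
  2 left: {5,7}→1  {6,7}→2
  3 left: {4,5,7}→1  {5,6,7}→3
  4 left: {4,5,6,7}→4
  5 left: {3,4,5,6,7}→4
  6 left: {1,3,4,5,6,7}→4  {2,3,4,5,6,7}→4
  placing 0:c first → 8 extensions

8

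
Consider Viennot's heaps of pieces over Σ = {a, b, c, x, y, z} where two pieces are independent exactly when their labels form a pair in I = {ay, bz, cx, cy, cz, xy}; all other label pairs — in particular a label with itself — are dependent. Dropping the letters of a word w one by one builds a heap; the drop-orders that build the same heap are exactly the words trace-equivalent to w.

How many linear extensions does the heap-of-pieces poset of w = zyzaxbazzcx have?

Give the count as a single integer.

0(z) covers ∅
1(y) covers 0:z
2(z) covers 1:y
3(a) covers 2:z
4(x) covers 3:a
5(b) covers 4:x
6(a) covers 5:b
7(z) covers 6:a
8(z) covers 7:z
9(c) covers 6:a
10(x) covers 8:z
floor of heap: 0:z
completions by unplaced set U, small U first (add the entries for U minus each lowest piece of U):
  |U|=1: {9}:1  {10}:1
  |U|=2: {8,10}:1  {9,10}:2
  |U|=3: {7,8,10}:1  {8,9,10}:3
  |U|=4: {7,8,9,10}:4
  |U|=5: {6,7,8,9,10}:4
  |U|=6: {5,6,7,8,9,10}:4
  |U|=7: {4,5,6,7,8,9,10}:4
  |U|=8: {3,4,5,6,7,8,9,10}:4
  |U|=9: {2,3,4,5,6,7,8,9,10}:4
  start at 0(z): 4

4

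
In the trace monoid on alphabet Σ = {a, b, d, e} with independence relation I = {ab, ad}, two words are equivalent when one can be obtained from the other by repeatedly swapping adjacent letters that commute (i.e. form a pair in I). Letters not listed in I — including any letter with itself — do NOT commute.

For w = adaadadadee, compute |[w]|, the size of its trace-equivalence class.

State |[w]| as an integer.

#0=a has no predecessor
#1=d has no predecessor
#2=a depends on [0:a]
#3=a depends on [2:a]
#4=d depends on [1:d]
#5=a depends on [3:a]
#6=d depends on [4:d]
#7=a depends on [5:a]
#8=d depends on [6:d]
#9=e depends on [7:a, 8:d]
#10=e depends on [9:e]
sources: [0:a, 1:d]
N(rest) = Σ N(rest − s) over sources s of rest; N(one piece) = 1:
  size 1 → [10]=1
  size 2 → [9,10]=1
  size 3 → [7,9,10]=1  [8,9,10]=1
  size 4 → [5,7,9,10]=1  [6,8,9,10]=1  [7,8,9,10]=2
  size 5 → [3,5,7,9,10]=1  [4,6,8,9,10]=1  [5,7,8,9,10]=3  [6,7,8,9,10]=3
  size 6 → [1,4,6,8,9,10]=1  [2,3,5,7,9,10]=1  [3,5,7,8,9,10]=4  [4,6,7,8,9,10]=4  [5,6,7,8,9,10]=6
  size 7 → [0,2,3,5,7,9,10]=1  [1,4,6,7,8,9,10]=5  [2,3,5,7,8,9,10]=5  [3,5,6,7,8,9,10]=10  [4,5,6,7,8,9,10]=10
  size 8 → [0,2,3,5,7,8,9,10]=6  [1,4,5,6,7,8,9,10]=15  [2,3,5,6,7,8,9,10]=15  [3,4,5,6,7,8,9,10]=20
  size 9 → [0,2,3,5,6,7,8,9,10]=21  [1,3,4,5,6,7,8,9,10]=35  [2,3,4,5,6,7,8,9,10]=35
  first=0(a) contributes 70
  first=1(d) contributes 56
|[w]| = 126

126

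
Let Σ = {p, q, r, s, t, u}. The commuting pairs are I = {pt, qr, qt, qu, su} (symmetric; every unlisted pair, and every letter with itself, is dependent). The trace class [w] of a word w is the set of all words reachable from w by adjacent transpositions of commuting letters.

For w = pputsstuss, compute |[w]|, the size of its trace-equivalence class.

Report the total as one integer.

drop 0:p onto floor
drop 1:p onto {0:p}
drop 2:u onto {1:p}
drop 3:t onto {2:u}
drop 4:s onto {3:t}
drop 5:s onto {4:s}
drop 6:t onto {5:s}
drop 7:u onto {6:t}
drop 8:s onto {6:t}
drop 9:s onto {8:s}
ground layer = {0:p}
drop-orders for the pieces not yet dropped (sum over which currently-grounded one goes next):
  1 to go: {7} 1  {9} 1
  2 to go: {7,9} 2  {8,9} 1
  3 to go: {7,8,9} 3
  4 to go: {6,7,8,9} 3
  5 to go: {5,6,7,8,9} 3
  6 to go: {4,5,6,7,8,9} 3
  7 to go: {3,4,5,6,7,8,9} 3
  8 to go: {2,3,4,5,6,7,8,9} 3
  if 0:p drops first: 3 orders

3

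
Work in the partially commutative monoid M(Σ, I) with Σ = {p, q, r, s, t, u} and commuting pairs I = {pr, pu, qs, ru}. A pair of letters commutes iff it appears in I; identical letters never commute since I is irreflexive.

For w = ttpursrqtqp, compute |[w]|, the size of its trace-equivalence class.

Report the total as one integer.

6

piece 0:t — minimal
piece 1:t rests on {0:t}
piece 2:p rests on {1:t}
piece 3:u rests on {1:t}
piece 4:r rests on {1:t}
piece 5:s rests on {2:p, 3:u, 4:r}
piece 6:r rests on {5:s}
piece 7:q rests on {6:r}
piece 8:t rests on {7:q}
piece 9:q rests on {8:t}
piece 10:p rests on {9:q}
minimal pieces: {0:t}
ways to finish when only these pieces remain (= sum over removing one remaining piece with nothing left below it):
  1 left: {10}→1
  2 left: {9,10}→1
  3 left: {8,9,10}→1
  4 left: {7,8,9,10}→1
  5 left: {6,7,8,9,10}→1
  6 left: {5,6,7,8,9,10}→1
  7 left: {2,5,6,7,8,9,10}→1  {3,5,6,7,8,9,10}→1  {4,5,6,7,8,9,10}→1
  8 left: {2,3,5,6,7,8,9,10}→2  {2,4,5,6,7,8,9,10}→2  {3,4,5,6,7,8,9,10}→2
  9 left: {2,3,4,5,6,7,8,9,10}→6
  placing 0:t first → 6 extensions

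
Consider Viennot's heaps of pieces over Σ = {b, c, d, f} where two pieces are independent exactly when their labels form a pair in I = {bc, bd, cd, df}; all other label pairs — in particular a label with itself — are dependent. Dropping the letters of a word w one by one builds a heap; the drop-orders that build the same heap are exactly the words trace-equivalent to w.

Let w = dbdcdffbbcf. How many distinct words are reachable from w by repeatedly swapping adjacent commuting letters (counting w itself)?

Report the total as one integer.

#0=d has no predecessor
#1=b has no predecessor
#2=d depends on [0:d]
#3=c has no predecessor
#4=d depends on [2:d]
#5=f depends on [1:b, 3:c]
#6=f depends on [5:f]
#7=b depends on [6:f]
#8=b depends on [7:b]
#9=c depends on [6:f]
#10=f depends on [8:b, 9:c]
sources: [0:d, 1:b, 3:c]
N(rest) = Σ N(rest − s) over sources s of rest; N(one piece) = 1:
  size 1 → [4]=1  [10]=1
  size 2 → [2,4]=1  [4,10]=2  [8,10]=1  [9,10]=1
  size 3 → [0,2,4]=1  [2,4,10]=3  [4,8,10]=3  [4,9,10]=3  [7,8,10]=1  [8,9,10]=2
  size 4 → [0,2,4,10]=4  [2,4,8,10]=6  [2,4,9,10]=6  [4,7,8,10]=4  [4,8,9,10]=8  [7,8,9,10]=3
  size 5 → [0,2,4,8,10]=10  [0,2,4,9,10]=10  [2,4,7,8,10]=10  [2,4,8,9,10]=20  [4,7,8,9,10]=15  [6,7,8,9,10]=3
  size 6 → [0,2,4,7,8,10]=20  [0,2,4,8,9,10]=40  [2,4,7,8,9,10]=45  [4,6,7,8,9,10]=18  [5,6,7,8,9,10]=3
  size 7 → [0,2,4,7,8,9,10]=105  [1,5,6,7,8,9,10]=3  [2,4,6,7,8,9,10]=63  [3,5,6,7,8,9,10]=3  [4,5,6,7,8,9,10]=21
  size 8 → [0,2,4,6,7,8,9,10]=168  [1,3,5,6,7,8,9,10]=6  [1,4,5,6,7,8,9,10]=24  [2,4,5,6,7,8,9,10]=84  [3,4,5,6,7,8,9,10]=24
  size 9 → [0,2,4,5,6,7,8,9,10]=252  [1,2,4,5,6,7,8,9,10]=108  [1,3,4,5,6,7,8,9,10]=54  [2,3,4,5,6,7,8,9,10]=108
  first=0(d) contributes 270
  first=1(b) contributes 360
  first=3(c) contributes 360
|[w]| = 990

990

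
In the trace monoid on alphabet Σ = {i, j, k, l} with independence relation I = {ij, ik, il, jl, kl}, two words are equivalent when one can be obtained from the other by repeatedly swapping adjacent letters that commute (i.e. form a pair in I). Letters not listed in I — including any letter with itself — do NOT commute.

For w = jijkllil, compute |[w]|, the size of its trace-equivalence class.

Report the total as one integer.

0(j) covers ∅
1(i) covers ∅
2(j) covers 0:j
3(k) covers 2:j
4(l) covers ∅
5(l) covers 4:l
6(i) covers 1:i
7(l) covers 5:l
floor of heap: 0:j, 1:i, 4:l
completions by unplaced set U, small U first (add the entries for U minus each lowest piece of U):
  |U|=1: {3}:1  {6}:1  {7}:1
  |U|=2: {1,6}:1  {2,3}:1  {3,6}:2  {3,7}:2  {5,7}:1  {6,7}:2
  |U|=3: {0,2,3}:1  {1,3,6}:3  {1,6,7}:3  {2,3,6}:3  {2,3,7}:3  {3,5,7}:3  {3,6,7}:6  {4,5,7}:1  {5,6,7}:3
  |U|=4: {0,2,3,6}:4  {0,2,3,7}:4  {1,2,3,6}:6  {1,3,6,7}:12  {1,5,6,7}:6  {2,3,5,7}:6  {2,3,6,7}:12  {3,4,5,7}:4  {3,5,6,7}:12  {4,5,6,7}:4
  |U|=5: {0,1,2,3,6}:10  {0,2,3,5,7}:10  {0,2,3,6,7}:20  {1,2,3,6,7}:30  {1,3,5,6,7}:30  {1,4,5,6,7}:10  {2,3,4,5,7}:10  {2,3,5,6,7}:30  {3,4,5,6,7}:20
  |U|=6: {0,1,2,3,6,7}:60  {0,2,3,4,5,7}:20  {0,2,3,5,6,7}:60  {1,2,3,5,6,7}:90  {1,3,4,5,6,7}:60  {2,3,4,5,6,7}:60
  start at 0(j): 210
  start at 1(i): 140
  start at 4(l): 210
sum over floor = 560

560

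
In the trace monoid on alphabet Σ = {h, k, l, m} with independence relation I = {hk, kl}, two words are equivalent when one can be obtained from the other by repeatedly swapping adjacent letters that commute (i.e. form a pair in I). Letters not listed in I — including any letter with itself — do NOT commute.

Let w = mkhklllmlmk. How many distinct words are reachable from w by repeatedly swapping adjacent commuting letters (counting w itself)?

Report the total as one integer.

drop 0:m onto floor
drop 1:k onto {0:m}
drop 2:h onto {0:m}
drop 3:k onto {1:k}
drop 4:l onto {2:h}
drop 5:l onto {4:l}
drop 6:l onto {5:l}
drop 7:m onto {3:k, 6:l}
drop 8:l onto {7:m}
drop 9:m onto {8:l}
drop 10:k onto {9:m}
ground layer = {0:m}
drop-orders for the pieces not yet dropped (sum over which currently-grounded one goes next):
  1 to go: {10} 1
  2 to go: {9,10} 1
  3 to go: {8,9,10} 1
  4 to go: {7,8,9,10} 1
  5 to go: {3,7,8,9,10} 1  {6,7,8,9,10} 1
  6 to go: {1,3,7,8,9,10} 1  {3,6,7,8,9,10} 2  {5,6,7,8,9,10} 1
  7 to go: {1,3,6,7,8,9,10} 3  {3,5,6,7,8,9,10} 3  {4,5,6,7,8,9,10} 1
  8 to go: {1,3,5,6,7,8,9,10} 6  {2,4,5,6,7,8,9,10} 1  {3,4,5,6,7,8,9,10} 4
  9 to go: {1,3,4,5,6,7,8,9,10} 10  {2,3,4,5,6,7,8,9,10} 5
  if 0:m drops first: 15 orders

15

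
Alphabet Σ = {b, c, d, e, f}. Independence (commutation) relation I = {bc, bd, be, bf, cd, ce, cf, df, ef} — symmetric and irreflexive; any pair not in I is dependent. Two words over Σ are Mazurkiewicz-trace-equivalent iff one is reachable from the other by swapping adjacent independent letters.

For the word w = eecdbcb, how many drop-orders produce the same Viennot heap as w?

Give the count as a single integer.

#0=e has no predecessor
#1=e depends on [0:e]
#2=c has no predecessor
#3=d depends on [1:e]
#4=b has no predecessor
#5=c depends on [2:c]
#6=b depends on [4:b]
sources: [0:e, 2:c, 4:b]
N(rest) = Σ N(rest − s) over sources s of rest; N(one piece) = 1:
  size 1 → [3]=1  [5]=1  [6]=1
  size 2 → [1,3]=1  [2,5]=1  [3,5]=2  [3,6]=2  [4,6]=1  [5,6]=2
  size 3 → [0,1,3]=1  [1,3,5]=3  [1,3,6]=3  [2,3,5]=3  [2,5,6]=3  [3,4,6]=3  [3,5,6]=6  [4,5,6]=3
  size 4 → [0,1,3,5]=4  [0,1,3,6]=4  [1,2,3,5]=6  [1,3,4,6]=6  [1,3,5,6]=12  [2,3,5,6]=12  [2,4,5,6]=6  [3,4,5,6]=12
  size 5 → [0,1,2,3,5]=10  [0,1,3,4,6]=10  [0,1,3,5,6]=20  [1,2,3,5,6]=30  [1,3,4,5,6]=30  [2,3,4,5,6]=30
  first=0(e) contributes 90
  first=2(c) contributes 60
  first=4(b) contributes 60
|[w]| = 210

210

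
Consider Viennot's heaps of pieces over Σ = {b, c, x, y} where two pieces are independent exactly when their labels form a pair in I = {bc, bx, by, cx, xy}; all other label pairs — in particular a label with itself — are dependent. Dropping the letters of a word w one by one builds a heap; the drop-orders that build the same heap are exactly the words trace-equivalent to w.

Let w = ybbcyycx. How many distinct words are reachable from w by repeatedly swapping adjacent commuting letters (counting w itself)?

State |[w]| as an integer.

168

#0=y has no predecessor
#1=b has no predecessor
#2=b depends on [1:b]
#3=c depends on [0:y]
#4=y depends on [3:c]
#5=y depends on [4:y]
#6=c depends on [5:y]
#7=x has no predecessor
sources: [0:y, 1:b, 7:x]
N(rest) = Σ N(rest − s) over sources s of rest; N(one piece) = 1:
  size 1 → [2]=1  [6]=1  [7]=1
  size 2 → [1,2]=1  [2,6]=2  [2,7]=2  [5,6]=1  [6,7]=2
  size 3 → [1,2,6]=3  [1,2,7]=3  [2,5,6]=3  [2,6,7]=6  [4,5,6]=1  [5,6,7]=3
  size 4 → [1,2,5,6]=6  [1,2,6,7]=12  [2,4,5,6]=4  [2,5,6,7]=12  [3,4,5,6]=1  [4,5,6,7]=4
  size 5 → [0,3,4,5,6]=1  [1,2,4,5,6]=10  [1,2,5,6,7]=30  [2,3,4,5,6]=5  [2,4,5,6,7]=20  [3,4,5,6,7]=5
  size 6 → [0,2,3,4,5,6]=6  [0,3,4,5,6,7]=6  [1,2,3,4,5,6]=15  [1,2,4,5,6,7]=60  [2,3,4,5,6,7]=30
  first=0(y) contributes 105
  first=1(b) contributes 42
  first=7(x) contributes 21
|[w]| = 168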